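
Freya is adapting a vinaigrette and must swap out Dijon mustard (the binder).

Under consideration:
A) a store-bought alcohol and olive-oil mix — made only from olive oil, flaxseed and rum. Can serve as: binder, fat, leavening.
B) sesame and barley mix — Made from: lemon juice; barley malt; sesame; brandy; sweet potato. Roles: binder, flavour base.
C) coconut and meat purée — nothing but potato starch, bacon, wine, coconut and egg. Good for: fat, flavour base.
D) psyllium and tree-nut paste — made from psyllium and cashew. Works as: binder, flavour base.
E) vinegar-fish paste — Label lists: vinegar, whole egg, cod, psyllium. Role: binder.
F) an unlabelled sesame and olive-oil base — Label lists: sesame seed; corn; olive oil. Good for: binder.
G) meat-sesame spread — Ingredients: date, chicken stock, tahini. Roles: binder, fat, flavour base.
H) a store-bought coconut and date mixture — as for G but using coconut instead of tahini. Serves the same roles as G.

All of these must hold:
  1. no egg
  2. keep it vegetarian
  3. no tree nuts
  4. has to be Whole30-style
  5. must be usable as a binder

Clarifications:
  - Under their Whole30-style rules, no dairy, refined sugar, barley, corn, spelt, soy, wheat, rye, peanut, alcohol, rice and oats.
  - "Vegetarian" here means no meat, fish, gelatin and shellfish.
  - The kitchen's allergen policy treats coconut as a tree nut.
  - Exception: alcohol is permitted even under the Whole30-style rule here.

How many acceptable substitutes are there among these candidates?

1

A: alcohol is permitted under the Whole30-style carve-out; nothing else excluded — valid
B: has barley malt, so not Whole30-style — no
C: not usable as a binder; has bacon, so not vegetarian (and 2 more) — reject
D: has cashew, so not tree-nut-free — reject
E: has cod, so not vegetarian; has whole egg, so not egg-free — no
F: has corn, so not Whole30-style — no
G: has chicken stock, so not vegetarian — reject
H: has chicken stock, so not vegetarian; has coconut, so not tree-nut-free — no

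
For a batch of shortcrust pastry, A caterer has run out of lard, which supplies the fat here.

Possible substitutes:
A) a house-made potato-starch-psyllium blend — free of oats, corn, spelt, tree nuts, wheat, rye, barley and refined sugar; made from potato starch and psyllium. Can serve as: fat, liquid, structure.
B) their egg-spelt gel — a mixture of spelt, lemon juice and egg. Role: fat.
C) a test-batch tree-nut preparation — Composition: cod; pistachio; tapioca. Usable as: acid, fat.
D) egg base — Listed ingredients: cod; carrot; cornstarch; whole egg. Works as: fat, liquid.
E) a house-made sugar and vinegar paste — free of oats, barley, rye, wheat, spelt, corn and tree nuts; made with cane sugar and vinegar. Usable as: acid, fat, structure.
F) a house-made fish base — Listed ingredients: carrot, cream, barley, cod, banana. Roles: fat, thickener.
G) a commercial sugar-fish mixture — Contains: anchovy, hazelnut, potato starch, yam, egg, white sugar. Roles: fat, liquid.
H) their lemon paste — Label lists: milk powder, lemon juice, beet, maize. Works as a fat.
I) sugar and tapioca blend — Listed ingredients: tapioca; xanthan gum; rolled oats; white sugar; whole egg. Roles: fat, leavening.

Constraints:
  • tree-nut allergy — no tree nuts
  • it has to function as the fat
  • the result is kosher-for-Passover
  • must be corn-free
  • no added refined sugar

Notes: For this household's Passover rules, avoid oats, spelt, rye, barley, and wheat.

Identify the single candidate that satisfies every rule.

A

A: works as a fat, no corn, kosher-for-Passover — keep
B: has spelt, so not kosher-for-Passover — reject
C: has pistachio, so not tree-nut-free — reject
D: has cornstarch, so not corn-free — no
E: has cane sugar, so not no-added-sugar — reject
F: has barley, so not kosher-for-Passover — reject
G: has hazelnut, so not tree-nut-free; has white sugar, so not no-added-sugar — out
H: has maize, so not corn-free — reject
I: has rolled oats, so not kosher-for-Passover; has white sugar, so not no-added-sugar — no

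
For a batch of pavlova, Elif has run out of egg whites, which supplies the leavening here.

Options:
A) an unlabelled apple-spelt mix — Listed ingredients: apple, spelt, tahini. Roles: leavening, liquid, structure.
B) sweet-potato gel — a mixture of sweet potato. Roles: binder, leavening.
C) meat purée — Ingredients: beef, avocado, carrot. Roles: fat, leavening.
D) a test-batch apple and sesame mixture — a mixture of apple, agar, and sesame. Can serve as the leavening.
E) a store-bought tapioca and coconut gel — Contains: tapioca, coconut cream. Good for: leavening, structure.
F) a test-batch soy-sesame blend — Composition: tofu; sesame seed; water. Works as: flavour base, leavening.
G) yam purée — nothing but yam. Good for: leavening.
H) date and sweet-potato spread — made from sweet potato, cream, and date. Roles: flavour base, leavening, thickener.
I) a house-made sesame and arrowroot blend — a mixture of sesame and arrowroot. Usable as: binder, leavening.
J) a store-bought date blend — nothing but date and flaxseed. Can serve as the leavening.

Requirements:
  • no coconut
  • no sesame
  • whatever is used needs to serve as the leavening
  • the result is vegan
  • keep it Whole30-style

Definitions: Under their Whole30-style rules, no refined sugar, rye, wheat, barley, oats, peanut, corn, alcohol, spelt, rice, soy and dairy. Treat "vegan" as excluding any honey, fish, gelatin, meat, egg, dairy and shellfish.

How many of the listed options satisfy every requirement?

3

A: has spelt, so not Whole30-style; has tahini, so not sesame-free — out
B: nothing on the exclusion list — valid
C: has beef, so not vegan — reject
D: has sesame, so not sesame-free — no
E: has coconut cream, so not coconut-free — reject
F: has tofu, so not Whole30-style; has sesame seed, so not sesame-free — no
G: works as a leavening, Whole30-style, no coconut — keep
H: has cream, so not Whole30-style; has cream, so not vegan — no
I: has sesame, so not sesame-free — reject
J: Whole30-style, no coconut — valid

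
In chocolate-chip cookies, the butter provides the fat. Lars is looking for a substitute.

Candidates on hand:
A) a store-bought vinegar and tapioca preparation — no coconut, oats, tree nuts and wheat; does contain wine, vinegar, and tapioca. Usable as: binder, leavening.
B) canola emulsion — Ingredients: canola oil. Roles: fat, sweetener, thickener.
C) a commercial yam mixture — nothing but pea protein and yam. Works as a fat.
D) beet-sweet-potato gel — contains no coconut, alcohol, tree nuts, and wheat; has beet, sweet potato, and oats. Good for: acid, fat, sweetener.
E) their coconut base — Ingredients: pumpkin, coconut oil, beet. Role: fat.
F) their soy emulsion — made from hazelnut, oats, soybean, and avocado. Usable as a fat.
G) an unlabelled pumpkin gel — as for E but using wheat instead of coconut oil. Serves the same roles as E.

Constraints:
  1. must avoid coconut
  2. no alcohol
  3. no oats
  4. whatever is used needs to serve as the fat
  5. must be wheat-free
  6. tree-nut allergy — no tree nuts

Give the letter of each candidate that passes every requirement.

A: not usable as a fat; has wine, so not alcohol-free — out
B: every rule checks out — OK
C: works as a fat, no oats, no wheat — valid
D: has oats, so not oat-free — reject
E: has coconut oil, so not coconut-free — reject
F: has oats, so not oat-free; has hazelnut, so not tree-nut-free — out
G: has wheat, so not wheat-free — reject

B, C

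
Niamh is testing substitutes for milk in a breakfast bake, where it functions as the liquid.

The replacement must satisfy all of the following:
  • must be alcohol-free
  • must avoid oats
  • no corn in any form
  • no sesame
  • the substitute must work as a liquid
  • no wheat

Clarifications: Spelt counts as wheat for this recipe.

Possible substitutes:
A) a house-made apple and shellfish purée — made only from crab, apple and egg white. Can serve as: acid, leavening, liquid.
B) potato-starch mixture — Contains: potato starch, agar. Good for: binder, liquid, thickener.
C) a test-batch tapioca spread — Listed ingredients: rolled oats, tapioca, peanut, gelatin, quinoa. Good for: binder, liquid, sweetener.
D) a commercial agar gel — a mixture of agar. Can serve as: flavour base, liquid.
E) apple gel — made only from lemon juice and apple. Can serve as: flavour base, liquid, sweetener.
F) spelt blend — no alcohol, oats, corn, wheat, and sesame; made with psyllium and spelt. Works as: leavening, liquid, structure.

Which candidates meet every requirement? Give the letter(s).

A, B, D, E

A: works as a liquid, wheat-free, no corn — valid
B: every rule checks out — valid
C: has rolled oats, so not oat-free — no
D: only agar; none excluded — valid
E: only lemon juice and apple; none excluded — OK
F: has spelt, so not wheat-free — out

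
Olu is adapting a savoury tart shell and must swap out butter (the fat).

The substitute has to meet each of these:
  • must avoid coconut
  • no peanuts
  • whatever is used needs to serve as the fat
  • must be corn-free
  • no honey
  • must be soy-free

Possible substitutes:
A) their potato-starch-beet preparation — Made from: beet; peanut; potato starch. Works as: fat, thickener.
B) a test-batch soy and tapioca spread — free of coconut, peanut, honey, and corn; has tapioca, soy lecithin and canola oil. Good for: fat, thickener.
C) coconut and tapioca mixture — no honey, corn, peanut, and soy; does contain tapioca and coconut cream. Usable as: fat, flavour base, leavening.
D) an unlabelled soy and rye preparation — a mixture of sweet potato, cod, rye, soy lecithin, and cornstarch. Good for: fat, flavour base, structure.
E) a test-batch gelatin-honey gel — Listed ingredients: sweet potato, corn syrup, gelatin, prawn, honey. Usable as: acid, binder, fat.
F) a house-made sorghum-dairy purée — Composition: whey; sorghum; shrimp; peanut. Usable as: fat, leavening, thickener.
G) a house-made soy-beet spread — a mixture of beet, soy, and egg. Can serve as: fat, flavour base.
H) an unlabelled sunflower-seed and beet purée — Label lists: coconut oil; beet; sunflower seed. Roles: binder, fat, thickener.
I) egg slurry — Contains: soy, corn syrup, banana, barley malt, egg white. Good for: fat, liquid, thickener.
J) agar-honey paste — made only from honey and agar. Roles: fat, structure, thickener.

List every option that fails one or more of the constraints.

A: has peanut, so not peanut-free — reject
B: has soy lecithin, so not soy-free — reject
C: has coconut cream, so not coconut-free — out
D: has soy lecithin, so not soy-free; has cornstarch, so not corn-free — out
E: has corn syrup, so not corn-free; has honey, so not honey-free — no
F: has peanut, so not peanut-free — no
G: has soy, so not soy-free — reject
H: has coconut oil, so not coconut-free — out
I: has soy, so not soy-free; has corn syrup, so not corn-free — no
J: has honey, so not honey-free — out

A, B, C, D, E, F, G, H, I, J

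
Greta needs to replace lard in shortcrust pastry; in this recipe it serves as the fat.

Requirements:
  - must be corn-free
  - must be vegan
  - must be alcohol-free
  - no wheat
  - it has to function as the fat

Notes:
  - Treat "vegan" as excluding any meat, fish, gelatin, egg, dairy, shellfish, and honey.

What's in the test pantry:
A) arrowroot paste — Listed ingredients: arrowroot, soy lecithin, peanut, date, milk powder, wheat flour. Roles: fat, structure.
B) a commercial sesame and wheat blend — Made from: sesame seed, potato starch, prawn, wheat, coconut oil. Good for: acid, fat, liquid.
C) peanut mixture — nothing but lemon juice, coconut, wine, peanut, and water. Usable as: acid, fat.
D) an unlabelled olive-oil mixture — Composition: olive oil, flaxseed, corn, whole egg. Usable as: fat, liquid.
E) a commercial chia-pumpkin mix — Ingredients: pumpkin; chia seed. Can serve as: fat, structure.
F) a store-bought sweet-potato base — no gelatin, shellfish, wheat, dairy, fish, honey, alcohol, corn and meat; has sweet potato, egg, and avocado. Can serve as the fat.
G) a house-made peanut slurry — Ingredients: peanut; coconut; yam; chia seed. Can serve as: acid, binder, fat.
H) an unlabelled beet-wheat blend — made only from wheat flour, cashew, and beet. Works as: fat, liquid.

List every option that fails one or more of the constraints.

A: has milk powder, so not vegan; has wheat flour, so not wheat-free — out
B: has prawn, so not vegan; has wheat, so not wheat-free — no
C: has wine, so not alcohol-free — out
D: has whole egg, so not vegan; has corn, so not corn-free — no
E: only chia seed and pumpkin; none excluded — valid
F: has egg, so not vegan — reject
G: coconut and peanut etc. — none of it excluded — valid
H: has wheat flour, so not wheat-free — no

A, B, C, D, F, H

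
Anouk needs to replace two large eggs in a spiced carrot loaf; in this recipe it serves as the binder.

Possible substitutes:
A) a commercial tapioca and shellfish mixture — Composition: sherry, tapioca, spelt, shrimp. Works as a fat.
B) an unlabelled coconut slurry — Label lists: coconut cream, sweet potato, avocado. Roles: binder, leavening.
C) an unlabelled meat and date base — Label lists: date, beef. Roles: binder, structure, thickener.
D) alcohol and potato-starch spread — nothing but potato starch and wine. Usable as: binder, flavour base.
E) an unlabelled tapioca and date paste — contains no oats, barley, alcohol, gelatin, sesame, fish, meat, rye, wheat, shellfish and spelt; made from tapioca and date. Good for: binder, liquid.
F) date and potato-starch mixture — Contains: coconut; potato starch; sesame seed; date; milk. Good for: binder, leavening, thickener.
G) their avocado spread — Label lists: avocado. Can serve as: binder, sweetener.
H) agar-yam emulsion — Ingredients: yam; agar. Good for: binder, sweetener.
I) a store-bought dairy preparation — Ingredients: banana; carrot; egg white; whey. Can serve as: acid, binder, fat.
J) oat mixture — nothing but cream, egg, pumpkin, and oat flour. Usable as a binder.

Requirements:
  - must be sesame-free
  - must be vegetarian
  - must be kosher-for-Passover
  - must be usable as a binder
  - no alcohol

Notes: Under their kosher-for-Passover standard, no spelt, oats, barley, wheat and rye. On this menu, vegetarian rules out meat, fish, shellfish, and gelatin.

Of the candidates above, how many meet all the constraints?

A: not usable as a binder; has spelt, so not kosher-for-Passover (and 2 more) — out
B: nothing on the exclusion list — OK
C: has beef, so not vegetarian — out
D: has wine, so not alcohol-free — no
E: all constraints satisfied — valid
F: has sesame seed, so not sesame-free — reject
G: all constraints satisfied — keep
H: nothing on the exclusion list — OK
I: whey and egg white etc. — none of it excluded — valid
J: has oat flour, so not kosher-for-Passover — no

5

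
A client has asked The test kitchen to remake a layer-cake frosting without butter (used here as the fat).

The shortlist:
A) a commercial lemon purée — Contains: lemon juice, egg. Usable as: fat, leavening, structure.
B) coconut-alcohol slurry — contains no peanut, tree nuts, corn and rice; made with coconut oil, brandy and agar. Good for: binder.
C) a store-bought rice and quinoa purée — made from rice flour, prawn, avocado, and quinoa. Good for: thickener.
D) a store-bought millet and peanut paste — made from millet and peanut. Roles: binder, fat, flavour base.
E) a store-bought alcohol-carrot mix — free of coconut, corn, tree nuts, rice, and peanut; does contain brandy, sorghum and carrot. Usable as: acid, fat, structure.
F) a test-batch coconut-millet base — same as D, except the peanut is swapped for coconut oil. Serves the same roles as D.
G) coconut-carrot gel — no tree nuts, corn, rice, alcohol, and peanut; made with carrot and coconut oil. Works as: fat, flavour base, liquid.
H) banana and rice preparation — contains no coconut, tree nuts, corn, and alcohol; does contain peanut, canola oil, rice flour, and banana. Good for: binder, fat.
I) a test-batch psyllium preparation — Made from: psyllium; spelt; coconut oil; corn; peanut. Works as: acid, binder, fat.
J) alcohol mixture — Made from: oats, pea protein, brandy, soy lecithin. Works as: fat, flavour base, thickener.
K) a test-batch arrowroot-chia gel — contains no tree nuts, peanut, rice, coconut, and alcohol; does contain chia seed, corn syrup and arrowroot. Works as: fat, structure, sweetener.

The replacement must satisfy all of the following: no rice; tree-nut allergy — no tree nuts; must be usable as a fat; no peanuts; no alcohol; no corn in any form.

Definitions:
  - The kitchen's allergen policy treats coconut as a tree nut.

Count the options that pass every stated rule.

1

A: nothing on the exclusion list — OK
B: not usable as a fat; has coconut oil, so not tree-nut-free (and 1 more) — no
C: not usable as a fat; has rice flour, so not rice-free — no
D: has peanut, so not peanut-free — out
E: has brandy, so not alcohol-free — out
F: has coconut oil, so not tree-nut-free — no
G: has coconut oil, so not tree-nut-free — no
H: has rice flour, so not rice-free; has peanut, so not peanut-free — no
I: has coconut oil, so not tree-nut-free; has peanut, so not peanut-free (and 1 more) — reject
J: has brandy, so not alcohol-free — out
K: has corn syrup, so not corn-free — no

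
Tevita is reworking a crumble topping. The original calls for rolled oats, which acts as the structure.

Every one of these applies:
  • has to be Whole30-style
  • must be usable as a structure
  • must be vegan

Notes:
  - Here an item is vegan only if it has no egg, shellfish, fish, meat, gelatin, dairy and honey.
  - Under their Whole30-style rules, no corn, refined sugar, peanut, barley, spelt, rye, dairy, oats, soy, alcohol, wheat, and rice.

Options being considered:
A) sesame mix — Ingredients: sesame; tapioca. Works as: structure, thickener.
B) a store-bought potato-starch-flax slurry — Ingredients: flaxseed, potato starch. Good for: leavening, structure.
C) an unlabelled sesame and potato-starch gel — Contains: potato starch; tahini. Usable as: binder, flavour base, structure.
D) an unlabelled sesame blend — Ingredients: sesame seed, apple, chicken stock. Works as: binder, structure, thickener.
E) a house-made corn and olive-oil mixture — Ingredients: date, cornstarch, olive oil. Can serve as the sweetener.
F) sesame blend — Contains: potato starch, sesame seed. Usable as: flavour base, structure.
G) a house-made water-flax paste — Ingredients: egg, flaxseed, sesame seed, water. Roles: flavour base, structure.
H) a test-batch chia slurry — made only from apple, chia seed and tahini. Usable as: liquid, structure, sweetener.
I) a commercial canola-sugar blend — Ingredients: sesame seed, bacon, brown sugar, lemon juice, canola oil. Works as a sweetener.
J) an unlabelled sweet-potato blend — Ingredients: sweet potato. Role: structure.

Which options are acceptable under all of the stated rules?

A, B, C, F, H, J

A: works as a structure, vegan, Whole30-style — OK
B: every rule checks out — valid
C: only tahini and potato starch; none excluded — valid
D: has chicken stock, so not vegan — reject
E: not usable as a structure; has cornstarch, so not Whole30-style — no
F: works as a structure, vegan, Whole30-style — valid
G: has egg, so not vegan — no
H: works as a structure, Whole30-style, vegan — OK
I: not usable as a structure; has bacon, so not vegan (and 1 more) — out
J: only sweet potato; none excluded — OK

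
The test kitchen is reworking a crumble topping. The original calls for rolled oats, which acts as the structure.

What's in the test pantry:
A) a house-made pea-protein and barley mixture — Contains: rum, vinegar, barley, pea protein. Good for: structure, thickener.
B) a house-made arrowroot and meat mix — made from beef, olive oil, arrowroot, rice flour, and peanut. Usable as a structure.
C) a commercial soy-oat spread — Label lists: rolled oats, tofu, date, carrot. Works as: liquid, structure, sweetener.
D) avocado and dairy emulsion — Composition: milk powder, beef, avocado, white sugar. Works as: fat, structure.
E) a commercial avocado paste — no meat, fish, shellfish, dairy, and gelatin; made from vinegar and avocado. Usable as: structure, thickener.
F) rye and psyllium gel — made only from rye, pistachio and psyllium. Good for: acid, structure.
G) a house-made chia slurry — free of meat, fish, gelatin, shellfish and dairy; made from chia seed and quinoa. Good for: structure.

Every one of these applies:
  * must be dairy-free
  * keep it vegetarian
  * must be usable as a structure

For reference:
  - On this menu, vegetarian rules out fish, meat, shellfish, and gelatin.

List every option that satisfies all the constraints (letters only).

A, C, E, F, G

A: nothing on the exclusion list — OK
B: has beef, so not vegetarian — out
C: vegetarian, no dairy — OK
D: has beef, so not vegetarian; has milk powder, so not dairy-free — out
E: no dairy, vegetarian — valid
F: all constraints satisfied — valid
G: works as a structure, no dairy, vegetarian — OK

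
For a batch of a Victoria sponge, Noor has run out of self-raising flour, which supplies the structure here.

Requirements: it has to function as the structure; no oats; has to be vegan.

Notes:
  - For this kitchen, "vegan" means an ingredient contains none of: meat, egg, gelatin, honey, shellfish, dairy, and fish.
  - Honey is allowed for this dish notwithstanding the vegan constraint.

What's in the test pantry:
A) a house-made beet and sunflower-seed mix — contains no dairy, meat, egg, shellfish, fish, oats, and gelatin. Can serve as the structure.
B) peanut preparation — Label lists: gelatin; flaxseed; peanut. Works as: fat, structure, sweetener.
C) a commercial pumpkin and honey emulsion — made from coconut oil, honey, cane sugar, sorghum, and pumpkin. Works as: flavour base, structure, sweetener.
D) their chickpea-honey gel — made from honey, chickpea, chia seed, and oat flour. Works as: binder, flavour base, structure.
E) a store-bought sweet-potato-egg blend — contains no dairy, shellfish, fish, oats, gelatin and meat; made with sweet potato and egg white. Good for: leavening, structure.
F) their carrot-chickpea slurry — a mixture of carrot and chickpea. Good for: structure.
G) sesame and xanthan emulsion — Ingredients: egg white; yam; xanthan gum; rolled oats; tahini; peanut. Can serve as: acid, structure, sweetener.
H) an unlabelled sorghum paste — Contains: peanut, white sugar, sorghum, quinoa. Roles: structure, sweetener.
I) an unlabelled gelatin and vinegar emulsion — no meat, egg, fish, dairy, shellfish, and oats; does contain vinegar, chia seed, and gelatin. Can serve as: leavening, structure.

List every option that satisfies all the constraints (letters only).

A, C, F, H

A: works as a structure, no oats, vegan — valid
B: has gelatin, so not vegan — reject
C: honey is permitted under the vegan carve-out; nothing else excluded — OK
D: has oat flour, so not oat-free — out
E: has egg white, so not vegan — reject
F: nothing on the exclusion list — OK
G: has egg white, so not vegan; has rolled oats, so not oat-free — no
H: nothing on the exclusion list — OK
I: has gelatin, so not vegan — reject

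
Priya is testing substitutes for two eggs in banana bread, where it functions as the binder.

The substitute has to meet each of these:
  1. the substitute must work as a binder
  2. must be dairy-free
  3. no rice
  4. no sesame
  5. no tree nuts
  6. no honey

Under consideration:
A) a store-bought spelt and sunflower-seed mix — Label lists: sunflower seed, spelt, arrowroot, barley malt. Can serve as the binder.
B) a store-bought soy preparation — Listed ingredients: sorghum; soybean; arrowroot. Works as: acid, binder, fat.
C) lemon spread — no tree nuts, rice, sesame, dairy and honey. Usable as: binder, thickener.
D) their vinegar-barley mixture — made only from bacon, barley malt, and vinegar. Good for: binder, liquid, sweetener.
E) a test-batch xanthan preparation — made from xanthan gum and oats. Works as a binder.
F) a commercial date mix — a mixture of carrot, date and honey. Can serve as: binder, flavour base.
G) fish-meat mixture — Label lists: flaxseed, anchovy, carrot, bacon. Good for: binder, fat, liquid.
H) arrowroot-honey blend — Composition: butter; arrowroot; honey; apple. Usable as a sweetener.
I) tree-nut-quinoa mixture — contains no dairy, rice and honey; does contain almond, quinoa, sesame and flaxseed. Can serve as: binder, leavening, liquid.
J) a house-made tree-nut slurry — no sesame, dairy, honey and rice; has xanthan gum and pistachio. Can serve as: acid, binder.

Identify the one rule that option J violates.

usable as a binder: satisfied
honey-free: satisfied
dairy-free: satisfied
sesame-free: satisfied
tree-nut-free: has pistachio — fails
rice-free: satisfied

tree-nut-free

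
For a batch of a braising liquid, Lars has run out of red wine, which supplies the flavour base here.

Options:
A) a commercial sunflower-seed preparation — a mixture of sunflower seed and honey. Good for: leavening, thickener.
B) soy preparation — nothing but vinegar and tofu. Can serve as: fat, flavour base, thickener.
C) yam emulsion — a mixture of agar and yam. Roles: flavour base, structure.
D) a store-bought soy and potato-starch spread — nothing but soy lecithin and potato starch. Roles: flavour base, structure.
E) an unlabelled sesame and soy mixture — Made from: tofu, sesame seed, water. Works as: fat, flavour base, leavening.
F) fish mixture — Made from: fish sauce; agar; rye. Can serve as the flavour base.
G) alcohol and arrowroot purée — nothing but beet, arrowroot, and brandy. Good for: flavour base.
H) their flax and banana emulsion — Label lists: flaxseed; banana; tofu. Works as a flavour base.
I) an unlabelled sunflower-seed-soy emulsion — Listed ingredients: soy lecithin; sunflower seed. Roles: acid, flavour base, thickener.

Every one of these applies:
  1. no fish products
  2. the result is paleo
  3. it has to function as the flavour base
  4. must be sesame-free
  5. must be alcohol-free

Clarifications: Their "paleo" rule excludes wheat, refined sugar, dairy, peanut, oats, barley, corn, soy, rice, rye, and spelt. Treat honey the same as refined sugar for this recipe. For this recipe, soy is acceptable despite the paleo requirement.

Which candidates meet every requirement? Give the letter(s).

A: not usable as a flavour base; has honey, so not paleo — reject
B: soy is permitted under the paleo carve-out; nothing else excluded — valid
C: paleo, no sesame — valid
D: soy is permitted under the paleo carve-out; nothing else excluded — OK
E: has sesame seed, so not sesame-free — out
F: has rye, so not paleo; has fish sauce, so not fish-free — no
G: has brandy, so not alcohol-free — no
H: soy is permitted under the paleo carve-out; nothing else excluded — keep
I: soy is permitted under the paleo carve-out; nothing else excluded — keep

B, C, D, H, I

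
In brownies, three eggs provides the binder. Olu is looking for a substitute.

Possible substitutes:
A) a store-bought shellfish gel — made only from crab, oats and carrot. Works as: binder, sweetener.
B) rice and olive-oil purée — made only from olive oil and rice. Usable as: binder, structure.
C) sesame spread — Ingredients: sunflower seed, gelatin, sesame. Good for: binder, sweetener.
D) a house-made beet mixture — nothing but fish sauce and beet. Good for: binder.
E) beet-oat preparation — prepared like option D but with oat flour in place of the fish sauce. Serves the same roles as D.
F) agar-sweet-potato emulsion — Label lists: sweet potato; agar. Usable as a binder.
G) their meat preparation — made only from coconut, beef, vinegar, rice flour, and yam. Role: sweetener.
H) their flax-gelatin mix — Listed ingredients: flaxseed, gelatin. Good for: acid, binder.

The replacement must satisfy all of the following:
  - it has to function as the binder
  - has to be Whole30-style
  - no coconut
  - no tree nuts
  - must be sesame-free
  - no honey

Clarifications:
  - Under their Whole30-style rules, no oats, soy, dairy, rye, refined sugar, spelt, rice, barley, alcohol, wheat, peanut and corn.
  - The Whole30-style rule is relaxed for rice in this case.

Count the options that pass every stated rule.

4

A: has oats, so not Whole30-style — no
B: rice is permitted under the Whole30-style carve-out; nothing else excluded — valid
C: has sesame, so not sesame-free — out
D: only fish sauce and beet; none excluded — valid
E: has oat flour, so not Whole30-style — reject
F: every rule checks out — OK
G: not usable as a binder; has coconut, so not coconut-free — reject
H: no tree nuts, no honey — OK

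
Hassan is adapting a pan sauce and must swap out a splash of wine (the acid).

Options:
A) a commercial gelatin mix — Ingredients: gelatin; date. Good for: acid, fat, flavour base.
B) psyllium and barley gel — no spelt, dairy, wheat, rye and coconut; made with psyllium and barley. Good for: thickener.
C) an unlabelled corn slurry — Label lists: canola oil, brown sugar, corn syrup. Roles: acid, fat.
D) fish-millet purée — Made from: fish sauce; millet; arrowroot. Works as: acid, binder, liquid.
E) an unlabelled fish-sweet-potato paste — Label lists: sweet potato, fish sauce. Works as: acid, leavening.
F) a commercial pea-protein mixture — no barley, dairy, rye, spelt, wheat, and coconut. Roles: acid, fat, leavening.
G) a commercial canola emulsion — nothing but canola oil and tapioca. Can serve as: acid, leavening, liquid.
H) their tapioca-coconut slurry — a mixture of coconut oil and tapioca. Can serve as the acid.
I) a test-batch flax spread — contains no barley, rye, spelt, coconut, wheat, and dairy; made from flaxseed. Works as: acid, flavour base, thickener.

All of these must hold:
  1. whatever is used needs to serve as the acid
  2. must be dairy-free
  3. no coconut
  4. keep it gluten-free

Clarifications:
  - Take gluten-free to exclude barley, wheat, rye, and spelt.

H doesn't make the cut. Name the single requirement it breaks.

coconut-free

usable as an acid: satisfied
gluten-free: satisfied
coconut-free: has coconut oil — fails
dairy-free: satisfied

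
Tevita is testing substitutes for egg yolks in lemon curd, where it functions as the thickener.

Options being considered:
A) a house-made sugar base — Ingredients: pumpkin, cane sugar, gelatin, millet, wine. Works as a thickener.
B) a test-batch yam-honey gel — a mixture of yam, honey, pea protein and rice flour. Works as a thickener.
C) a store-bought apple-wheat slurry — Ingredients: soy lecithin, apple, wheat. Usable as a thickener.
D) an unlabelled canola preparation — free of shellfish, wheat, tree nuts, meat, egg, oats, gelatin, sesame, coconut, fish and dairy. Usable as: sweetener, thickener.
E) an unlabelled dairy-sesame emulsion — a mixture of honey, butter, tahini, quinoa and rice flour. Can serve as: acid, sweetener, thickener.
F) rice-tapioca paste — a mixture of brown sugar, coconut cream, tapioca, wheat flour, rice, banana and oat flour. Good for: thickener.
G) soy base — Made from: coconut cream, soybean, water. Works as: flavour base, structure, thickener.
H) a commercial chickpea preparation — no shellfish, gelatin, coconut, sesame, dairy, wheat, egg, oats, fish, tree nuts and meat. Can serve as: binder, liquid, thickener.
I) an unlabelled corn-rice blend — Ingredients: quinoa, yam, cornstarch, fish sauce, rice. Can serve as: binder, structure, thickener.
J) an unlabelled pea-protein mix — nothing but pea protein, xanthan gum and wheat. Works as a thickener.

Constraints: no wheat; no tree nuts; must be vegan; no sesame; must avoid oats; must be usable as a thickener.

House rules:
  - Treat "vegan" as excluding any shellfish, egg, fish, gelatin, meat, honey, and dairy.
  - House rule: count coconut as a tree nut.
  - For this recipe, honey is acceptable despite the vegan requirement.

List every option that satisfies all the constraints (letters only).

B, D, H

A: has gelatin, so not vegan — out
B: honey is permitted under the vegan carve-out; nothing else excluded — keep
C: has wheat, so not wheat-free — reject
D: no oats, no wheat — keep
E: has butter, so not vegan; has tahini, so not sesame-free — out
F: has wheat flour, so not wheat-free; has oat flour, so not oat-free (and 1 more) — out
G: has coconut cream, so not tree-nut-free — reject
H: tree-nut-free, no wheat — keep
I: has fish sauce, so not vegan — out
J: has wheat, so not wheat-free — out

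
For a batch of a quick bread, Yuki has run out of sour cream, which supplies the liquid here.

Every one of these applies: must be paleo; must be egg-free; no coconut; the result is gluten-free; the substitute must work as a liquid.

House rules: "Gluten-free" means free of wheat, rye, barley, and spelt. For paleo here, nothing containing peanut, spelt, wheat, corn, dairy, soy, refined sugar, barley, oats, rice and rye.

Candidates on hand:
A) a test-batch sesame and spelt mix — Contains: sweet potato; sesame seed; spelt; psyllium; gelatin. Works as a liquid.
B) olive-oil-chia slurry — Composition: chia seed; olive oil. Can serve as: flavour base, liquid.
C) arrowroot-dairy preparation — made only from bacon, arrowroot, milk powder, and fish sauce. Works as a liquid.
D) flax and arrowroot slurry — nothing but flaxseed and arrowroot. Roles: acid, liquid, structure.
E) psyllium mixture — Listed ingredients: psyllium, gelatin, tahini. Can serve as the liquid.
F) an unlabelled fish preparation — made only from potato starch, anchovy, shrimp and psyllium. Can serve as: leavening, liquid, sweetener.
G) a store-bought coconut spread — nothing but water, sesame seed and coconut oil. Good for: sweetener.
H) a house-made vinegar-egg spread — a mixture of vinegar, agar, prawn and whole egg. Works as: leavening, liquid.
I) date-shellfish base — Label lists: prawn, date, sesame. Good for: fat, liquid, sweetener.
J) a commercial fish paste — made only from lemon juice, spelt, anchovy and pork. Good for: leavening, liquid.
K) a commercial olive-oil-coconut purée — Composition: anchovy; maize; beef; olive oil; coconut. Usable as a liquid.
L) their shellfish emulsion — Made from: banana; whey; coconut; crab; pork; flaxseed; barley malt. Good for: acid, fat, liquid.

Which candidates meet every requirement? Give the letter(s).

A: has spelt, so not gluten-free; has spelt, so not paleo — out
B: nothing on the exclusion list — keep
C: has milk powder, so not paleo — out
D: only arrowroot and flaxseed; none excluded — OK
E: no coconut, gluten-free — valid
F: anchovy and shrimp etc. — none of it excluded — OK
G: not usable as a liquid; has coconut oil, so not coconut-free — out
H: has whole egg, so not egg-free — reject
I: works as a liquid, gluten-free, no coconut — OK
J: has spelt, so not gluten-free; has spelt, so not paleo — no
K: has maize, so not paleo; has coconut, so not coconut-free — out
L: has barley malt, so not gluten-free; has barley malt, so not paleo (and 1 more) — reject

B, D, E, F, I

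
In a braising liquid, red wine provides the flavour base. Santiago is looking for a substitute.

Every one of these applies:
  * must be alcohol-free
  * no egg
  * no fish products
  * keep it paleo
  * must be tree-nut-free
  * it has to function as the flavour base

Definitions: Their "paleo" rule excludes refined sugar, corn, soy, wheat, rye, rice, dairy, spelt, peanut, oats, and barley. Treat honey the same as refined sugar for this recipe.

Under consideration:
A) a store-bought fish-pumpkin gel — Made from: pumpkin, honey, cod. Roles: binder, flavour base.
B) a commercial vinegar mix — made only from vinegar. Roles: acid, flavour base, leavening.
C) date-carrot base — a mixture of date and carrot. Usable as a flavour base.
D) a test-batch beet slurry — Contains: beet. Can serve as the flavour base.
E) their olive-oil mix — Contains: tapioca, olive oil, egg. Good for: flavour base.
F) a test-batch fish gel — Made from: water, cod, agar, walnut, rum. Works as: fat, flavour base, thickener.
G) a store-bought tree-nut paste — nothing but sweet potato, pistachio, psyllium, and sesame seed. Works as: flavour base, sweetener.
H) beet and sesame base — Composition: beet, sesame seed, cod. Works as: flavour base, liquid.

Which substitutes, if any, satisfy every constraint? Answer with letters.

A: has honey, so not paleo; has cod, so not fish-free — out
B: works as a flavour base, no fish, no tree nuts — OK
C: every rule checks out — OK
D: nothing on the exclusion list — valid
E: has egg, so not egg-free — no
F: has rum, so not alcohol-free; has walnut, so not tree-nut-free (and 1 more) — no
G: has pistachio, so not tree-nut-free — reject
H: has cod, so not fish-free — out

B, C, D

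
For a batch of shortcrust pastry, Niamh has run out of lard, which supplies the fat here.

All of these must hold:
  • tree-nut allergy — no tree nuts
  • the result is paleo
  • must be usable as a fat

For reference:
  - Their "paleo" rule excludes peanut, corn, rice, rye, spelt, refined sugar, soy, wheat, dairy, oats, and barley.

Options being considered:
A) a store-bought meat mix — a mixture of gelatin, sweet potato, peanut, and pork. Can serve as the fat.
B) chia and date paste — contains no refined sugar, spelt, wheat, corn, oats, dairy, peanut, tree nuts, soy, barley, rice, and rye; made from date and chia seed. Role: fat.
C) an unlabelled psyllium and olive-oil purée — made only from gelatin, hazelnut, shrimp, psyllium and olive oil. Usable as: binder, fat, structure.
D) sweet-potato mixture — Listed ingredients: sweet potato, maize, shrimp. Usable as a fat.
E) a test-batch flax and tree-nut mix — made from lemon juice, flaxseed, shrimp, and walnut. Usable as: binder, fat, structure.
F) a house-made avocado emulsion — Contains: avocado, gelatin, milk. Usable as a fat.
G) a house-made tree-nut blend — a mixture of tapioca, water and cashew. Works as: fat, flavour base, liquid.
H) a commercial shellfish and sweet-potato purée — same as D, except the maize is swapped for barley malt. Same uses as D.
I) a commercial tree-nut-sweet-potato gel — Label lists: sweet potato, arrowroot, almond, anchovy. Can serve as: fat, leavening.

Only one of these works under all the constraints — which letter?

A: has peanut, so not paleo — out
B: every rule checks out — OK
C: has hazelnut, so not tree-nut-free — no
D: has maize, so not paleo — out
E: has walnut, so not tree-nut-free — no
F: has milk, so not paleo — reject
G: has cashew, so not tree-nut-free — out
H: has barley malt, so not paleo — reject
I: has almond, so not tree-nut-free — no

B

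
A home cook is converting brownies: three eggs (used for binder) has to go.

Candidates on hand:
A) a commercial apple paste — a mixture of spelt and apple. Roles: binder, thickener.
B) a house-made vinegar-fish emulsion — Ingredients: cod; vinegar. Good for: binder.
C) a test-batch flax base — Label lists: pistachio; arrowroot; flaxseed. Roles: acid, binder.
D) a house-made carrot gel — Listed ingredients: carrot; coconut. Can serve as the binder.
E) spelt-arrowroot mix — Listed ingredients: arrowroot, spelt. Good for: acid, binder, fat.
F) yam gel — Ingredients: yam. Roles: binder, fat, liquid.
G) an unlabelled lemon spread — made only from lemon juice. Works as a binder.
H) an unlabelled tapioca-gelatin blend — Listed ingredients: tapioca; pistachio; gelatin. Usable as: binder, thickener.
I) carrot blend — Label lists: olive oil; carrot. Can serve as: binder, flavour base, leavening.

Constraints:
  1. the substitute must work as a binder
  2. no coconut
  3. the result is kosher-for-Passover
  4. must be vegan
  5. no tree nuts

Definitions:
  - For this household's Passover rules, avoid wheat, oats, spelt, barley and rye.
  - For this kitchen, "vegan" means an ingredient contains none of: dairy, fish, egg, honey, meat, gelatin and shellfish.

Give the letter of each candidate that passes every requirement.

A: has spelt, so not kosher-for-Passover — out
B: has cod, so not vegan — reject
C: has pistachio, so not tree-nut-free — out
D: has coconut, so not coconut-free — no
E: has spelt, so not kosher-for-Passover — out
F: works as a binder, vegan, no coconut — OK
G: nothing on the exclusion list — valid
H: has gelatin, so not vegan; has pistachio, so not tree-nut-free — no
I: kosher-for-Passover, no tree nuts — OK

F, G, I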